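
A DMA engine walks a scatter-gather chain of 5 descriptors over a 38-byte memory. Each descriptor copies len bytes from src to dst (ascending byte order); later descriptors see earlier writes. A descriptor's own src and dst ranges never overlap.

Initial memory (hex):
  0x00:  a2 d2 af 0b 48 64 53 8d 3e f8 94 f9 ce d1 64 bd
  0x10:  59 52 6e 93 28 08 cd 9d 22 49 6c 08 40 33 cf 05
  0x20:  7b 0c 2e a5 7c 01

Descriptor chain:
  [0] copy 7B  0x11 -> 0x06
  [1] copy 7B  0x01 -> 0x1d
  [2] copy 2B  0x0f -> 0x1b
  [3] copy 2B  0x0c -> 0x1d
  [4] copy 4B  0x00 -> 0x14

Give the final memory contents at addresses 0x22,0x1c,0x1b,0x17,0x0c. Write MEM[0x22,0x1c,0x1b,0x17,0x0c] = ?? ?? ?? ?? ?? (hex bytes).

MEM[0x22,0x1c,0x1b,0x17,0x0c] = 52 59 bd 0b 9d

#0 dst[0x06+7] := {0x52,0x6e,0x93,0x28,0x08,0xcd,0x9d}
#1 dst[0x1d+7] := {0xd2,0xaf,0x0b,0x48,0x64,0x52,0x6e}
#2 dst[0x1b+2] := {0xbd,0x59}
#3 dst[0x1d+2] := {0x9d,0xd1}
#4 dst[0x14+4] := {0xa2,0xd2,0xaf,0x0b}
query mem[0x22]=0x52, mem[0x1c]=0x59, mem[0x1b]=0xbd, mem[0x17]=0x0b, mem[0x0c]=0x9d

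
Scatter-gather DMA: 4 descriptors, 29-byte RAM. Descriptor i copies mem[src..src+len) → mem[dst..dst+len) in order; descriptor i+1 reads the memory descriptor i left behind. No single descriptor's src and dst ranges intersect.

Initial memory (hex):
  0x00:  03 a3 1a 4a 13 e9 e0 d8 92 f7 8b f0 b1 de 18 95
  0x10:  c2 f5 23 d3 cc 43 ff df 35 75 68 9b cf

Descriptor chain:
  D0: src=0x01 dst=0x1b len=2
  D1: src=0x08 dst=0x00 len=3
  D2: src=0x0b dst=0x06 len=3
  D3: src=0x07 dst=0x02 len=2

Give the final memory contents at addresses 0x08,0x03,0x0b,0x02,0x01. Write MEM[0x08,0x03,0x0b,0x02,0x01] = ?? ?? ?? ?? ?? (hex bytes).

D0: mem[0x1b..0x1c] <- [a3 1a]
D1: mem[0x00..0x02] <- [92 f7 8b]
D2: mem[0x06..0x08] <- [f0 b1 de]
D3: mem[0x02..0x03] <- [b1 de]
query mem[0x08]=0xde, mem[0x03]=0xde, mem[0x0b]=0xf0, mem[0x02]=0xb1, mem[0x01]=0xf7

MEM[0x08,0x03,0x0b,0x02,0x01] = de de f0 b1 f7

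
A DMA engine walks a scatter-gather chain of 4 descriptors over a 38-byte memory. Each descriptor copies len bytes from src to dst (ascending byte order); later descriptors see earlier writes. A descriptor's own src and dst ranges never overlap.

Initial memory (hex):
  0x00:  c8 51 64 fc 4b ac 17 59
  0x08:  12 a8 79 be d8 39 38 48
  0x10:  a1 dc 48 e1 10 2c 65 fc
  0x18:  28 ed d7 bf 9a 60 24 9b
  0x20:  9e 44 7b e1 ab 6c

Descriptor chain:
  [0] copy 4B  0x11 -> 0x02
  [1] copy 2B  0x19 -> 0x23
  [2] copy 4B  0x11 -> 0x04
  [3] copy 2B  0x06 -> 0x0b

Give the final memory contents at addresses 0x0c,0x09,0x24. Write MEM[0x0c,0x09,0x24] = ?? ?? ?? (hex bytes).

MEM[0x0c,0x09,0x24] = 10 a8 d7

#0 dst[0x02+4] := {0xdc,0x48,0xe1,0x10}
#1 dst[0x23+2] := {0xed,0xd7}
#2 dst[0x04+4] := {0xdc,0x48,0xe1,0x10}
#3 dst[0x0b+2] := {0xe1,0x10}
query mem[0x0c]=0x10, mem[0x09]=0xa8, mem[0x24]=0xd7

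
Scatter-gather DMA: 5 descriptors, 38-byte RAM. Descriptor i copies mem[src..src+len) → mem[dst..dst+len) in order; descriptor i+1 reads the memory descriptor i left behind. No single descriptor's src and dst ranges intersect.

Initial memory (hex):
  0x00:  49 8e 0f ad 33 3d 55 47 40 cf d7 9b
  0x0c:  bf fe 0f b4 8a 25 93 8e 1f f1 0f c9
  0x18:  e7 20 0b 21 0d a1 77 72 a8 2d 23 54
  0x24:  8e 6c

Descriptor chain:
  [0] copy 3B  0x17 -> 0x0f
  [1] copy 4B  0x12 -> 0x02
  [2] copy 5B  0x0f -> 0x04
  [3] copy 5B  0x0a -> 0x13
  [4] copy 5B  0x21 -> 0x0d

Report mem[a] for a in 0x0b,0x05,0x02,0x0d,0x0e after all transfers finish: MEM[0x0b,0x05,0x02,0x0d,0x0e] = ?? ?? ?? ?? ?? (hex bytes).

MEM[0x0b,0x05,0x02,0x0d,0x0e] = 9b e7 93 2d 23

[0] 0x17->0x0f len=3 : c9 e7 20
[1] 0x12->0x02 len=4 : 93 8e 1f f1
[2] 0x0f->0x04 len=5 : c9 e7 20 93 8e
[3] 0x0a->0x13 len=5 : d7 9b bf fe 0f
[4] 0x21->0x0d len=5 : 2d 23 54 8e 6c
query mem[0x0b]=0x9b, mem[0x05]=0xe7, mem[0x02]=0x93, mem[0x0d]=0x2d, mem[0x0e]=0x23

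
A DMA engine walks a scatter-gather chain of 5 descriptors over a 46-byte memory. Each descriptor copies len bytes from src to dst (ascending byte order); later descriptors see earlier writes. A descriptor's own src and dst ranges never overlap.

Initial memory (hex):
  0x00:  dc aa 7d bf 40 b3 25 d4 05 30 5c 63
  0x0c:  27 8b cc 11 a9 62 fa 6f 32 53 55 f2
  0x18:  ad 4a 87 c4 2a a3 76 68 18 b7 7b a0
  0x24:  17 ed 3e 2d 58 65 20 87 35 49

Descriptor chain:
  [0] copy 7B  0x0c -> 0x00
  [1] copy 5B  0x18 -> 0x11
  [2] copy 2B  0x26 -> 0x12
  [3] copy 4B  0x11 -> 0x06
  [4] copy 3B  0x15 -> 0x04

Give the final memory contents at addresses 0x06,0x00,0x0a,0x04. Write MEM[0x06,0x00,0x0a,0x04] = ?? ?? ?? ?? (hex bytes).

#0 dst[0x00+7] := {0x27,0x8b,0xcc,0x11,0xa9,0x62,0xfa}
#1 dst[0x11+5] := {0xad,0x4a,0x87,0xc4,0x2a}
#2 dst[0x12+2] := {0x3e,0x2d}
#3 dst[0x06+4] := {0xad,0x3e,0x2d,0xc4}
#4 dst[0x04+3] := {0x2a,0x55,0xf2}
query mem[0x06]=0xf2, mem[0x00]=0x27, mem[0x0a]=0x5c, mem[0x04]=0x2a

MEM[0x06,0x00,0x0a,0x04] = f2 27 5c 2a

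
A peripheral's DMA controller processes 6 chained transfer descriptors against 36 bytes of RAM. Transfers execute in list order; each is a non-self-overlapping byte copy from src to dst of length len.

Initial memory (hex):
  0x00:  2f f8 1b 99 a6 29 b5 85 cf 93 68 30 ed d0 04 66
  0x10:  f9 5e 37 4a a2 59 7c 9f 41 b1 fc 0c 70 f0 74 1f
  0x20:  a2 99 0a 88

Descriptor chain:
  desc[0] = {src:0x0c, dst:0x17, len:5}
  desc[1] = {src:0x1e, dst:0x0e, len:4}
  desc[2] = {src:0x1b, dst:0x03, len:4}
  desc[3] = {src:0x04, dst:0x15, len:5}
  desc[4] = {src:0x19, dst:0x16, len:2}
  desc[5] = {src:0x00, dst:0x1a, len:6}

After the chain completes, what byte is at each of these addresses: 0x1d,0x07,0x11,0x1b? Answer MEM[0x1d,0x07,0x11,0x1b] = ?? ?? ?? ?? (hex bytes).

[0] 0x0c->0x17 len=5 : ed d0 04 66 f9
[1] 0x1e->0x0e len=4 : 74 1f a2 99
[2] 0x1b->0x03 len=4 : f9 70 f0 74
[3] 0x04->0x15 len=5 : 70 f0 74 85 cf
[4] 0x19->0x16 len=2 : cf 66
[5] 0x00->0x1a len=6 : 2f f8 1b f9 70 f0
query mem[0x1d]=0xf9, mem[0x07]=0x85, mem[0x11]=0x99, mem[0x1b]=0xf8

MEM[0x1d,0x07,0x11,0x1b] = f9 85 99 f8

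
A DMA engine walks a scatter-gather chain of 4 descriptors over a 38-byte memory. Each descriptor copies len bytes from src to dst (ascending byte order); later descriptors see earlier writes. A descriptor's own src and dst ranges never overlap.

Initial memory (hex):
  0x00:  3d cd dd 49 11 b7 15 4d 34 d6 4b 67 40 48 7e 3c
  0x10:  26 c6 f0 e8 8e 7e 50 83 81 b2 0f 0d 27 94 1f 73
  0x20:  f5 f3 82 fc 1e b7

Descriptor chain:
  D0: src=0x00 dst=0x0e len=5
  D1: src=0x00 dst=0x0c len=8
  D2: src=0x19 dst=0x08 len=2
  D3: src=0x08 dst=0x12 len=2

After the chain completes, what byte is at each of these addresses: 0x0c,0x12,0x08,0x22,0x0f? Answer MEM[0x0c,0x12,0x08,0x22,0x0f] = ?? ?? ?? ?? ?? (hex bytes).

[0] 0x00->0x0e len=5 : 3d cd dd 49 11
[1] 0x00->0x0c len=8 : 3d cd dd 49 11 b7 15 4d
[2] 0x19->0x08 len=2 : b2 0f
[3] 0x08->0x12 len=2 : b2 0f
query mem[0x0c]=0x3d, mem[0x12]=0xb2, mem[0x08]=0xb2, mem[0x22]=0x82, mem[0x0f]=0x49

MEM[0x0c,0x12,0x08,0x22,0x0f] = 3d b2 b2 82 49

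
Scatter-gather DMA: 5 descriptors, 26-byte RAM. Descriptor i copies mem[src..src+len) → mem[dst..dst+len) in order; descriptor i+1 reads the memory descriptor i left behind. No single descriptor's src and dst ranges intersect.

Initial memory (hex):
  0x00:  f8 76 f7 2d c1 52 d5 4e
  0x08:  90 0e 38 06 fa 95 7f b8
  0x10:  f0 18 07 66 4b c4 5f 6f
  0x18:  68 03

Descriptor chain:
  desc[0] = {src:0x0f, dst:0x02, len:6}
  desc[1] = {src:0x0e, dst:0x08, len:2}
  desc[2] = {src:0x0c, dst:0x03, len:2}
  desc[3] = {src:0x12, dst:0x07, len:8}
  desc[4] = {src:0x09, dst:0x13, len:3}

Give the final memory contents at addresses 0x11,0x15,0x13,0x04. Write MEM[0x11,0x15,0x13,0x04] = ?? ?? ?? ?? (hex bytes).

D0: mem[0x02..0x07] <- [b8 f0 18 07 66 4b]
D1: mem[0x08..0x09] <- [7f b8]
D2: mem[0x03..0x04] <- [fa 95]
D3: mem[0x07..0x0e] <- [07 66 4b c4 5f 6f 68 03]
D4: mem[0x13..0x15] <- [4b c4 5f]
query mem[0x11]=0x18, mem[0x15]=0x5f, mem[0x13]=0x4b, mem[0x04]=0x95

MEM[0x11,0x15,0x13,0x04] = 18 5f 4b 95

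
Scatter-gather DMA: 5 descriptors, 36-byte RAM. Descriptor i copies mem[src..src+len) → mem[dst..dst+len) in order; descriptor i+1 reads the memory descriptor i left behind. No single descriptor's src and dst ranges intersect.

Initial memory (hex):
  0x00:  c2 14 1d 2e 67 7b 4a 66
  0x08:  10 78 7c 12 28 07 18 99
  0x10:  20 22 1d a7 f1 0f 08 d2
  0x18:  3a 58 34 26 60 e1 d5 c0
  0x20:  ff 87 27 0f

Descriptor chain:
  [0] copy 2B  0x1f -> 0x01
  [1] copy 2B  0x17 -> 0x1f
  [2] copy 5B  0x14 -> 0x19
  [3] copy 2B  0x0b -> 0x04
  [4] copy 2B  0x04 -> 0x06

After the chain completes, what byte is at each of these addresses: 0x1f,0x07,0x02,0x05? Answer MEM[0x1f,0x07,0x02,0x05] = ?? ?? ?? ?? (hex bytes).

#0 dst[0x01+2] := {0xc0,0xff}
#1 dst[0x1f+2] := {0xd2,0x3a}
#2 dst[0x19+5] := {0xf1,0x0f,0x08,0xd2,0x3a}
#3 dst[0x04+2] := {0x12,0x28}
#4 dst[0x06+2] := {0x12,0x28}
query mem[0x1f]=0xd2, mem[0x07]=0x28, mem[0x02]=0xff, mem[0x05]=0x28

MEM[0x1f,0x07,0x02,0x05] = d2 28 ff 28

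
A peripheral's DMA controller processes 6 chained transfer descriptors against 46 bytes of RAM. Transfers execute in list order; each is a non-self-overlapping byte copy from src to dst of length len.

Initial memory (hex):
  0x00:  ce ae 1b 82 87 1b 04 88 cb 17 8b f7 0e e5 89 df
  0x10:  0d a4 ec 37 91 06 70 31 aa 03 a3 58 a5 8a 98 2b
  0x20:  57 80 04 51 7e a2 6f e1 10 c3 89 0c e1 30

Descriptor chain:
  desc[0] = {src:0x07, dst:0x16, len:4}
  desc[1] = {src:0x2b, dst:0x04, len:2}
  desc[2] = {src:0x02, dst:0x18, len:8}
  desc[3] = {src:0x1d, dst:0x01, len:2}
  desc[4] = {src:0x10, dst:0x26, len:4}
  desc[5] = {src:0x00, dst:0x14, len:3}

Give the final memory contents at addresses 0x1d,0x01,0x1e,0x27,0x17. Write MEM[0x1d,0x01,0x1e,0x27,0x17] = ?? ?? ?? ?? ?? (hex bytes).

MEM[0x1d,0x01,0x1e,0x27,0x17] = 88 88 cb a4 cb

  after D0: wrote 4B at 0x16 = 88cb178b
  after D1: wrote 2B at 0x04 = 0ce1
  after D2: wrote 8B at 0x18 = 1b820ce10488cb17
  after D3: wrote 2B at 0x01 = 88cb
  after D4: wrote 4B at 0x26 = 0da4ec37
  after D5: wrote 3B at 0x14 = ce88cb
query mem[0x1d]=0x88, mem[0x01]=0x88, mem[0x1e]=0xcb, mem[0x27]=0xa4, mem[0x17]=0xcb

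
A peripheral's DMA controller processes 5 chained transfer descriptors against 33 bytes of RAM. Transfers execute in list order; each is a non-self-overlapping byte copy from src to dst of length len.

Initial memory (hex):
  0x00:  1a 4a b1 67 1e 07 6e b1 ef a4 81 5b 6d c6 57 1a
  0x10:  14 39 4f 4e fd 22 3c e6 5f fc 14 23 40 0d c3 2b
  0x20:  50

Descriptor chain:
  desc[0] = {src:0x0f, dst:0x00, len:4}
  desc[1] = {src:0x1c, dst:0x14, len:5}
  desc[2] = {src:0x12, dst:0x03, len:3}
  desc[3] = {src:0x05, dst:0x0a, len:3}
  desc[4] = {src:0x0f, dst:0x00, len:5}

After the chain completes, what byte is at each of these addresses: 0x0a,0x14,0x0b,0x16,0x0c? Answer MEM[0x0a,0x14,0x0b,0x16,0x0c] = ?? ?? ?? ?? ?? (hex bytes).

MEM[0x0a,0x14,0x0b,0x16,0x0c] = 40 40 6e c3 b1

[0] 0x0f->0x00 len=4 : 1a 14 39 4f
[1] 0x1c->0x14 len=5 : 40 0d c3 2b 50
[2] 0x12->0x03 len=3 : 4f 4e 40
[3] 0x05->0x0a len=3 : 40 6e b1
[4] 0x0f->0x00 len=5 : 1a 14 39 4f 4e
query mem[0x0a]=0x40, mem[0x14]=0x40, mem[0x0b]=0x6e, mem[0x16]=0xc3, mem[0x0c]=0xb1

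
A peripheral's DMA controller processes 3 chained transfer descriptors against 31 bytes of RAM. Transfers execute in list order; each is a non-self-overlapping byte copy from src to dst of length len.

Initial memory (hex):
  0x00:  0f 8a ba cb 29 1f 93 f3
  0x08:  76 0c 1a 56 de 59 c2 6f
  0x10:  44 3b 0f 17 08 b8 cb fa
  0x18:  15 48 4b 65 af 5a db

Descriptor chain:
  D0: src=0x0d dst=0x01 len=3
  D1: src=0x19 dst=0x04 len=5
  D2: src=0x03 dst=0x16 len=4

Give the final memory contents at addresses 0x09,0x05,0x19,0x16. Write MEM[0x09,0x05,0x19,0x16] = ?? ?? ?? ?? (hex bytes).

MEM[0x09,0x05,0x19,0x16] = 0c 4b 65 6f

[0] 0x0d->0x01 len=3 : 59 c2 6f
[1] 0x19->0x04 len=5 : 48 4b 65 af 5a
[2] 0x03->0x16 len=4 : 6f 48 4b 65
query mem[0x09]=0x0c, mem[0x05]=0x4b, mem[0x19]=0x65, mem[0x16]=0x6f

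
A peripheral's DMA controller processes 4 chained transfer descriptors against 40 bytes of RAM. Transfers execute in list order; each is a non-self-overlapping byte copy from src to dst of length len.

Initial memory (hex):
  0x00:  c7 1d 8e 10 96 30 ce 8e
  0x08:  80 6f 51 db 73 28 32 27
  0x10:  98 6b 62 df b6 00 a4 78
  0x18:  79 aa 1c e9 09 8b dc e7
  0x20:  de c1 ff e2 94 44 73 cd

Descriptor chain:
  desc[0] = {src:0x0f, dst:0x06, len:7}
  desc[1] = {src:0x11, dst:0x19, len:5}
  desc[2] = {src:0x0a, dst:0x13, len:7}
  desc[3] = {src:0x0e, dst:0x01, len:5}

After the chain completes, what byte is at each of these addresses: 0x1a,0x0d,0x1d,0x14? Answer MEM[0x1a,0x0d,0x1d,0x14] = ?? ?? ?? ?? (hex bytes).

MEM[0x1a,0x0d,0x1d,0x14] = 62 28 00 b6

D0: mem[0x06..0x0c] <- [27 98 6b 62 df b6 00]
D1: mem[0x19..0x1d] <- [6b 62 df b6 00]
D2: mem[0x13..0x19] <- [df b6 00 28 32 27 98]
D3: mem[0x01..0x05] <- [32 27 98 6b 62]
query mem[0x1a]=0x62, mem[0x0d]=0x28, mem[0x1d]=0x00, mem[0x14]=0xb6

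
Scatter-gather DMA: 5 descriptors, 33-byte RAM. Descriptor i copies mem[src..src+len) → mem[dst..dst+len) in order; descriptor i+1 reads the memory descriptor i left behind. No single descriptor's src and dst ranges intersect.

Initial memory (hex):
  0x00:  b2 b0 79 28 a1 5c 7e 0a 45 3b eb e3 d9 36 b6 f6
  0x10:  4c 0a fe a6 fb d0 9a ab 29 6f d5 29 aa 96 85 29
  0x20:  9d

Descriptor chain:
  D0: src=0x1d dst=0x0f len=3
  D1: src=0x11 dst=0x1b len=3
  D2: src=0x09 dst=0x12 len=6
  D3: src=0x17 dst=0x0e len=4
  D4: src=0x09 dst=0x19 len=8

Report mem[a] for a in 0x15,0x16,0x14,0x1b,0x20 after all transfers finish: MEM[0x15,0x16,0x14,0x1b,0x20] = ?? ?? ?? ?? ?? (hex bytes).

[0] 0x1d->0x0f len=3 : 96 85 29
[1] 0x11->0x1b len=3 : 29 fe a6
[2] 0x09->0x12 len=6 : 3b eb e3 d9 36 b6
[3] 0x17->0x0e len=4 : b6 29 6f d5
[4] 0x09->0x19 len=8 : 3b eb e3 d9 36 b6 29 6f
query mem[0x15]=0xd9, mem[0x16]=0x36, mem[0x14]=0xe3, mem[0x1b]=0xe3, mem[0x20]=0x6f

MEM[0x15,0x16,0x14,0x1b,0x20] = d9 36 e3 e3 6f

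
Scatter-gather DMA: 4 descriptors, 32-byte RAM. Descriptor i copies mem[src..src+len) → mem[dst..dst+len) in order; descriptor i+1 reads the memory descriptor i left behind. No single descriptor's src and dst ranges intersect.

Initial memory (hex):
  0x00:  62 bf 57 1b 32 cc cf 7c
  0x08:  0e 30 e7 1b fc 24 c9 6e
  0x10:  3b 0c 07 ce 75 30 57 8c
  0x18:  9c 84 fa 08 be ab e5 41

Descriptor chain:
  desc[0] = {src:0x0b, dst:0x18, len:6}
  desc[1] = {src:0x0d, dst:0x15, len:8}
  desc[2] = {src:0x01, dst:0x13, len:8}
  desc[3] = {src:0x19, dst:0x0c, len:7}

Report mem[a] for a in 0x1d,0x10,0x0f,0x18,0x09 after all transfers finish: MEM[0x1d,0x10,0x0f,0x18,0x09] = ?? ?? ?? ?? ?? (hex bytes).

MEM[0x1d,0x10,0x0f,0x18,0x09] = 3b 3b 75 cf 30

#0 dst[0x18+6] := {0x1b,0xfc,0x24,0xc9,0x6e,0x3b}
#1 dst[0x15+8] := {0x24,0xc9,0x6e,0x3b,0x0c,0x07,0xce,0x75}
#2 dst[0x13+8] := {0xbf,0x57,0x1b,0x32,0xcc,0xcf,0x7c,0x0e}
#3 dst[0x0c+7] := {0x7c,0x0e,0xce,0x75,0x3b,0xe5,0x41}
query mem[0x1d]=0x3b, mem[0x10]=0x3b, mem[0x0f]=0x75, mem[0x18]=0xcf, mem[0x09]=0x30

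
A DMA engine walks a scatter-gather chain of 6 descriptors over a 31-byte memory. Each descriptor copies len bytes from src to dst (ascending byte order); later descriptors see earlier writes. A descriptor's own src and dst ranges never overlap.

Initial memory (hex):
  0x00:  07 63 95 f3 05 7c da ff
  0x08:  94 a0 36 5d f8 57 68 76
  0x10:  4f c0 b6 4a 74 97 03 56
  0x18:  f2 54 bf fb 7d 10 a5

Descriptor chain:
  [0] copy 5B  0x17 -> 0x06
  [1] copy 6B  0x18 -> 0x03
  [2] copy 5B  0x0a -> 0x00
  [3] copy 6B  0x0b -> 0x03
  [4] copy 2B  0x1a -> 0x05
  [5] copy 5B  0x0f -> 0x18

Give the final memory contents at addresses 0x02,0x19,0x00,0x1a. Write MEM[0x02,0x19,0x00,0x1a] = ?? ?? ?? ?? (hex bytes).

MEM[0x02,0x19,0x00,0x1a] = f8 4f fb c0

#0 dst[0x06+5] := {0x56,0xf2,0x54,0xbf,0xfb}
#1 dst[0x03+6] := {0xf2,0x54,0xbf,0xfb,0x7d,0x10}
#2 dst[0x00+5] := {0xfb,0x5d,0xf8,0x57,0x68}
#3 dst[0x03+6] := {0x5d,0xf8,0x57,0x68,0x76,0x4f}
#4 dst[0x05+2] := {0xbf,0xfb}
#5 dst[0x18+5] := {0x76,0x4f,0xc0,0xb6,0x4a}
query mem[0x02]=0xf8, mem[0x19]=0x4f, mem[0x00]=0xfb, mem[0x1a]=0xc0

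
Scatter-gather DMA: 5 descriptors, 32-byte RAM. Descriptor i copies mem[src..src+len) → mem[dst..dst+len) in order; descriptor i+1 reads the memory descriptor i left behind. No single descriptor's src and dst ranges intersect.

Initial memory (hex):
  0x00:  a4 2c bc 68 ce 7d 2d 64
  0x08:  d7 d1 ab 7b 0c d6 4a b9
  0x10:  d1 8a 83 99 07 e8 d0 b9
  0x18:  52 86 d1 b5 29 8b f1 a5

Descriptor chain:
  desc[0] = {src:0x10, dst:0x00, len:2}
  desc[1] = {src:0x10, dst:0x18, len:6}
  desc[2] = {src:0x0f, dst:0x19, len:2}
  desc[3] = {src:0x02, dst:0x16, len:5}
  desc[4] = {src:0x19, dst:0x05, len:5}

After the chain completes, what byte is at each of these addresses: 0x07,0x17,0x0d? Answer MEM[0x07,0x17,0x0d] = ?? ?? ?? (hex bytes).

D0: mem[0x00..0x01] <- [d1 8a]
D1: mem[0x18..0x1d] <- [d1 8a 83 99 07 e8]
D2: mem[0x19..0x1a] <- [b9 d1]
D3: mem[0x16..0x1a] <- [bc 68 ce 7d 2d]
D4: mem[0x05..0x09] <- [7d 2d 99 07 e8]
query mem[0x07]=0x99, mem[0x17]=0x68, mem[0x0d]=0xd6

MEM[0x07,0x17,0x0d] = 99 68 d6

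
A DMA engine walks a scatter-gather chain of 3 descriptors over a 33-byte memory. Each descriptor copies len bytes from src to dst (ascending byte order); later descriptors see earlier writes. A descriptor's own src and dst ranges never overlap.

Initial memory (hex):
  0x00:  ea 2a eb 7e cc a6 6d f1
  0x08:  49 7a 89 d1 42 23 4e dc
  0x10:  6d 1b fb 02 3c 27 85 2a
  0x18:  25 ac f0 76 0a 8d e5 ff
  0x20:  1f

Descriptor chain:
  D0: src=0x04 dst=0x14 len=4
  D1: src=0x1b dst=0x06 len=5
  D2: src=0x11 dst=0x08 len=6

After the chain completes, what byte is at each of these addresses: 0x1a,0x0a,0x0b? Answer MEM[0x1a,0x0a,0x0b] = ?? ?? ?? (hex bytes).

#0 dst[0x14+4] := {0xcc,0xa6,0x6d,0xf1}
#1 dst[0x06+5] := {0x76,0x0a,0x8d,0xe5,0xff}
#2 dst[0x08+6] := {0x1b,0xfb,0x02,0xcc,0xa6,0x6d}
query mem[0x1a]=0xf0, mem[0x0a]=0x02, mem[0x0b]=0xcc

MEM[0x1a,0x0a,0x0b] = f0 02 cc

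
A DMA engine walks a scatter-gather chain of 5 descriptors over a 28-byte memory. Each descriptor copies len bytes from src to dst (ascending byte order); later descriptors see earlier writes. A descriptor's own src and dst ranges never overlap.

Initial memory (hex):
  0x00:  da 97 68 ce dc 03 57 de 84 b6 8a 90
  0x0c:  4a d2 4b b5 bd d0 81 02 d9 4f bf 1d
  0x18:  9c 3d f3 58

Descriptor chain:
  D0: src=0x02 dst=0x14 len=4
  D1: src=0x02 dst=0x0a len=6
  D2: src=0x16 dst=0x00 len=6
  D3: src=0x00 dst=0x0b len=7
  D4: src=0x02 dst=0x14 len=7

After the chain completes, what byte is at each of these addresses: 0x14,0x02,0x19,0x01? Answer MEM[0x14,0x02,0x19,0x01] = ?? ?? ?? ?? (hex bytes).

#0 dst[0x14+4] := {0x68,0xce,0xdc,0x03}
#1 dst[0x0a+6] := {0x68,0xce,0xdc,0x03,0x57,0xde}
#2 dst[0x00+6] := {0xdc,0x03,0x9c,0x3d,0xf3,0x58}
#3 dst[0x0b+7] := {0xdc,0x03,0x9c,0x3d,0xf3,0x58,0x57}
#4 dst[0x14+7] := {0x9c,0x3d,0xf3,0x58,0x57,0xde,0x84}
query mem[0x14]=0x9c, mem[0x02]=0x9c, mem[0x19]=0xde, mem[0x01]=0x03

MEM[0x14,0x02,0x19,0x01] = 9c 9c de 03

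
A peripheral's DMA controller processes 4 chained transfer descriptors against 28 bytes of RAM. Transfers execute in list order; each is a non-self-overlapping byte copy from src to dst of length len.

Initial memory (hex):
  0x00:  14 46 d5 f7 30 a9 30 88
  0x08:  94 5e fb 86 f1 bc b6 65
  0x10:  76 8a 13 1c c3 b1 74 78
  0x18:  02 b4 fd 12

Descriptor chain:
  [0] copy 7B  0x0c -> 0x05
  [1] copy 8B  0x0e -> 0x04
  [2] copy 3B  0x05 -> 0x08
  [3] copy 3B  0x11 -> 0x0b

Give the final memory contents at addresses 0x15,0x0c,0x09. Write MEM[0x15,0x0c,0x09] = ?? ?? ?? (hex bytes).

#0 dst[0x05+7] := {0xf1,0xbc,0xb6,0x65,0x76,0x8a,0x13}
#1 dst[0x04+8] := {0xb6,0x65,0x76,0x8a,0x13,0x1c,0xc3,0xb1}
#2 dst[0x08+3] := {0x65,0x76,0x8a}
#3 dst[0x0b+3] := {0x8a,0x13,0x1c}
query mem[0x15]=0xb1, mem[0x0c]=0x13, mem[0x09]=0x76

MEM[0x15,0x0c,0x09] = b1 13 76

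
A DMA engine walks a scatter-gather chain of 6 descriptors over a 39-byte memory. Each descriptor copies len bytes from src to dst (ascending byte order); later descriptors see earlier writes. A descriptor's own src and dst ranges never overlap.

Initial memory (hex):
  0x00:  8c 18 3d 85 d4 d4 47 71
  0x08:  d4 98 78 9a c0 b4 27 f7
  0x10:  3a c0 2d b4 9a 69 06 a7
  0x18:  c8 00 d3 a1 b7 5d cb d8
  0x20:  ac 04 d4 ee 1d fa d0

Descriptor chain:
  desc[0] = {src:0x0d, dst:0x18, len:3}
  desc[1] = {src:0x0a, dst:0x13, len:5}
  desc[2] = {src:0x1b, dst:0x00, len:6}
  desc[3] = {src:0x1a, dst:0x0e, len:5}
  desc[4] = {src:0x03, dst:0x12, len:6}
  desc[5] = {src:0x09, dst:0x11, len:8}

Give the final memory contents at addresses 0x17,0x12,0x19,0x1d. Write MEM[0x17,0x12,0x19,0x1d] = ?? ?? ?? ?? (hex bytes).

MEM[0x17,0x12,0x19,0x1d] = a1 78 27 5d

[0] 0x0d->0x18 len=3 : b4 27 f7
[1] 0x0a->0x13 len=5 : 78 9a c0 b4 27
[2] 0x1b->0x00 len=6 : a1 b7 5d cb d8 ac
[3] 0x1a->0x0e len=5 : f7 a1 b7 5d cb
[4] 0x03->0x12 len=6 : cb d8 ac 47 71 d4
[5] 0x09->0x11 len=8 : 98 78 9a c0 b4 f7 a1 b7
query mem[0x17]=0xa1, mem[0x12]=0x78, mem[0x19]=0x27, mem[0x1d]=0x5d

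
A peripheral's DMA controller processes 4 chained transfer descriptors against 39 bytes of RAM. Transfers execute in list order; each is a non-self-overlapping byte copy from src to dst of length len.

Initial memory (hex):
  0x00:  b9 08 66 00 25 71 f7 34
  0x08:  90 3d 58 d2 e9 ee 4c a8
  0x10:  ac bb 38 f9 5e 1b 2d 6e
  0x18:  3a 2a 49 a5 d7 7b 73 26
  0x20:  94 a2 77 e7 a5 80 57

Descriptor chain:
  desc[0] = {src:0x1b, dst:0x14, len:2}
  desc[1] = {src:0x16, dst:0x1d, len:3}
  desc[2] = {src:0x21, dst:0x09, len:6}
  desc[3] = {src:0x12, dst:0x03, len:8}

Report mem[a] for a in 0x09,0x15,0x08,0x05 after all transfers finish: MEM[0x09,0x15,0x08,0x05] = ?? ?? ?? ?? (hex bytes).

MEM[0x09,0x15,0x08,0x05] = 3a d7 6e a5

[0] 0x1b->0x14 len=2 : a5 d7
[1] 0x16->0x1d len=3 : 2d 6e 3a
[2] 0x21->0x09 len=6 : a2 77 e7 a5 80 57
[3] 0x12->0x03 len=8 : 38 f9 a5 d7 2d 6e 3a 2a
query mem[0x09]=0x3a, mem[0x15]=0xd7, mem[0x08]=0x6e, mem[0x05]=0xa5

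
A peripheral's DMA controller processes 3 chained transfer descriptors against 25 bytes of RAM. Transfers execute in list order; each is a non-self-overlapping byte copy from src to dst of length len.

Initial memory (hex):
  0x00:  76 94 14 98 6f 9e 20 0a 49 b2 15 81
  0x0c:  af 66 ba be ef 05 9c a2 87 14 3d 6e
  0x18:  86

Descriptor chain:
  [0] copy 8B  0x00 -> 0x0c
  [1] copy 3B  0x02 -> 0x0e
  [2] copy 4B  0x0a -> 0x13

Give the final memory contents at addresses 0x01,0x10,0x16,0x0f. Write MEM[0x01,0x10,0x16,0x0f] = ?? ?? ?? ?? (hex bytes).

MEM[0x01,0x10,0x16,0x0f] = 94 6f 94 98

  after D0: wrote 8B at 0x0c = 769414986f9e200a
  after D1: wrote 3B at 0x0e = 14986f
  after D2: wrote 4B at 0x13 = 15817694
query mem[0x01]=0x94, mem[0x10]=0x6f, mem[0x16]=0x94, mem[0x0f]=0x98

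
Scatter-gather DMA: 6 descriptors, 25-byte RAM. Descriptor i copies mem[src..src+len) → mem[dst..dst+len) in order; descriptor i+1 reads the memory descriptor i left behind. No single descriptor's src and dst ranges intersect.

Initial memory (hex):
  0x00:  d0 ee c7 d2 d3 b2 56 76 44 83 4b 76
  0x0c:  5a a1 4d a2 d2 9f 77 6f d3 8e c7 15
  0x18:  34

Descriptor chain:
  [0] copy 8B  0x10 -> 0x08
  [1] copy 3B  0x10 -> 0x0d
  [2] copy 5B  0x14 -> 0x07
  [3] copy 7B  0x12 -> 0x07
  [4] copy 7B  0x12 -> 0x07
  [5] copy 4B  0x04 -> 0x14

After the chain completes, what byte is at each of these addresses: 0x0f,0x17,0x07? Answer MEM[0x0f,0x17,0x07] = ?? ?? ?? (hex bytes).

MEM[0x0f,0x17,0x07] = 77 77 77

D0: mem[0x08..0x0f] <- [d2 9f 77 6f d3 8e c7 15]
D1: mem[0x0d..0x0f] <- [d2 9f 77]
D2: mem[0x07..0x0b] <- [d3 8e c7 15 34]
D3: mem[0x07..0x0d] <- [77 6f d3 8e c7 15 34]
D4: mem[0x07..0x0d] <- [77 6f d3 8e c7 15 34]
D5: mem[0x14..0x17] <- [d3 b2 56 77]
query mem[0x0f]=0x77, mem[0x17]=0x77, mem[0x07]=0x77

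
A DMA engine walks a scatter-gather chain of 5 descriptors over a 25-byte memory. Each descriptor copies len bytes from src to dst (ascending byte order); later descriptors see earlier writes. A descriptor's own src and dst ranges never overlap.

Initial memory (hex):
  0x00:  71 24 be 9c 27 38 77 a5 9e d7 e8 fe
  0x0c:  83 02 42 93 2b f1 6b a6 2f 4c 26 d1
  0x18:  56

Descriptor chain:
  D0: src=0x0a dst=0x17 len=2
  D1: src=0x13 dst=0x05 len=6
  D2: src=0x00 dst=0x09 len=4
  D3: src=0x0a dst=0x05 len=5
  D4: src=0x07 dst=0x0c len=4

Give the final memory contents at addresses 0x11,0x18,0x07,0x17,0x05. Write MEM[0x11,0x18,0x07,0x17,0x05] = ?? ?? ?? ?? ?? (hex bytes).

MEM[0x11,0x18,0x07,0x17,0x05] = f1 fe 9c e8 24

#0 dst[0x17+2] := {0xe8,0xfe}
#1 dst[0x05+6] := {0xa6,0x2f,0x4c,0x26,0xe8,0xfe}
#2 dst[0x09+4] := {0x71,0x24,0xbe,0x9c}
#3 dst[0x05+5] := {0x24,0xbe,0x9c,0x02,0x42}
#4 dst[0x0c+4] := {0x9c,0x02,0x42,0x24}
query mem[0x11]=0xf1, mem[0x18]=0xfe, mem[0x07]=0x9c, mem[0x17]=0xe8, mem[0x05]=0x24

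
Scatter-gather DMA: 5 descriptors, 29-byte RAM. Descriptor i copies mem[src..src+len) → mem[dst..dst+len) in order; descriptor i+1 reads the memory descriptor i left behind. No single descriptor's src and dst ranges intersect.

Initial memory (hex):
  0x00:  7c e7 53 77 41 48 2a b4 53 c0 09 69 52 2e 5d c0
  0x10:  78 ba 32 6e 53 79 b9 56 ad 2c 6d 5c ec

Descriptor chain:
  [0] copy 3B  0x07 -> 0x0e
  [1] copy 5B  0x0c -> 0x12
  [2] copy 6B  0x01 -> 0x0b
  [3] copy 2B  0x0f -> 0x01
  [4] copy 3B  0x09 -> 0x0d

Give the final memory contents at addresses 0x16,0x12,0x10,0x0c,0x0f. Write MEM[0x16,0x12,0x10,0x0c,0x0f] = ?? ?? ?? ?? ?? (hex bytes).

MEM[0x16,0x12,0x10,0x0c,0x0f] = c0 52 2a 53 e7

  after D0: wrote 3B at 0x0e = b453c0
  after D1: wrote 5B at 0x12 = 522eb453c0
  after D2: wrote 6B at 0x0b = e7537741482a
  after D3: wrote 2B at 0x01 = 482a
  after D4: wrote 3B at 0x0d = c009e7
query mem[0x16]=0xc0, mem[0x12]=0x52, mem[0x10]=0x2a, mem[0x0c]=0x53, mem[0x0f]=0xe7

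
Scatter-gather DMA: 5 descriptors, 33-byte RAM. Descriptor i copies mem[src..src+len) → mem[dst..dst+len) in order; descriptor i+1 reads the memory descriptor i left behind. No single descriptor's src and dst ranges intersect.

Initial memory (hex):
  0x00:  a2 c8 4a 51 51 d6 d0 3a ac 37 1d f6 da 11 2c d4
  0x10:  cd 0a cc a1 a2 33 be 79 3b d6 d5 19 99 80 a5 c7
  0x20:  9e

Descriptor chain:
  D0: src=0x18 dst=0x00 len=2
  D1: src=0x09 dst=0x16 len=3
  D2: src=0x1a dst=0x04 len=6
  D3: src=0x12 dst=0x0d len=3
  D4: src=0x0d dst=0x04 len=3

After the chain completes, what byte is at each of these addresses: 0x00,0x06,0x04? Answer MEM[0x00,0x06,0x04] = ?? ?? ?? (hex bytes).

D0: mem[0x00..0x01] <- [3b d6]
D1: mem[0x16..0x18] <- [37 1d f6]
D2: mem[0x04..0x09] <- [d5 19 99 80 a5 c7]
D3: mem[0x0d..0x0f] <- [cc a1 a2]
D4: mem[0x04..0x06] <- [cc a1 a2]
query mem[0x00]=0x3b, mem[0x06]=0xa2, mem[0x04]=0xcc

MEM[0x00,0x06,0x04] = 3b a2 cc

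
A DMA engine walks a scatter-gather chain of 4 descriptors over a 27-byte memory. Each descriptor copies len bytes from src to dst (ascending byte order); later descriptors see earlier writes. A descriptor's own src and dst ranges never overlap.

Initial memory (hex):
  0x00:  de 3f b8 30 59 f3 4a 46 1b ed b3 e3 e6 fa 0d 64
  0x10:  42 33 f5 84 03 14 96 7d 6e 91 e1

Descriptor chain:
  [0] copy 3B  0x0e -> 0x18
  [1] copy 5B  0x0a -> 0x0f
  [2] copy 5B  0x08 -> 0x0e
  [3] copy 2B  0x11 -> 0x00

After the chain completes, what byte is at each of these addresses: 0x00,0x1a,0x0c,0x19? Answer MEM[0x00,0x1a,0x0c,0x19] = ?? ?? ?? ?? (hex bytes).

  after D0: wrote 3B at 0x18 = 0d6442
  after D1: wrote 5B at 0x0f = b3e3e6fa0d
  after D2: wrote 5B at 0x0e = 1bedb3e3e6
  after D3: wrote 2B at 0x00 = e3e6
query mem[0x00]=0xe3, mem[0x1a]=0x42, mem[0x0c]=0xe6, mem[0x19]=0x64

MEM[0x00,0x1a,0x0c,0x19] = e3 42 e6 64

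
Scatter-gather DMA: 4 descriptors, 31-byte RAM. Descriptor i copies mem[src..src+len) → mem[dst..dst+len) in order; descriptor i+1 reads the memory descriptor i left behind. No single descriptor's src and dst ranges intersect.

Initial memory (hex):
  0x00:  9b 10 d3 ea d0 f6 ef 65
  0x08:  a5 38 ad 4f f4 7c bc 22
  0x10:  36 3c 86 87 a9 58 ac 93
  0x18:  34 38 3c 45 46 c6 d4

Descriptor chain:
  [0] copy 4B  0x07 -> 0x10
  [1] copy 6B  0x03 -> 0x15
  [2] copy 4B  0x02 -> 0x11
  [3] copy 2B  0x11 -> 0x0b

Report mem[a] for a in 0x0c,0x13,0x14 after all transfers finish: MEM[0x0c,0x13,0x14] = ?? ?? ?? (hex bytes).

  after D0: wrote 4B at 0x10 = 65a538ad
  after D1: wrote 6B at 0x15 = ead0f6ef65a5
  after D2: wrote 4B at 0x11 = d3ead0f6
  after D3: wrote 2B at 0x0b = d3ea
query mem[0x0c]=0xea, mem[0x13]=0xd0, mem[0x14]=0xf6

MEM[0x0c,0x13,0x14] = ea d0 f6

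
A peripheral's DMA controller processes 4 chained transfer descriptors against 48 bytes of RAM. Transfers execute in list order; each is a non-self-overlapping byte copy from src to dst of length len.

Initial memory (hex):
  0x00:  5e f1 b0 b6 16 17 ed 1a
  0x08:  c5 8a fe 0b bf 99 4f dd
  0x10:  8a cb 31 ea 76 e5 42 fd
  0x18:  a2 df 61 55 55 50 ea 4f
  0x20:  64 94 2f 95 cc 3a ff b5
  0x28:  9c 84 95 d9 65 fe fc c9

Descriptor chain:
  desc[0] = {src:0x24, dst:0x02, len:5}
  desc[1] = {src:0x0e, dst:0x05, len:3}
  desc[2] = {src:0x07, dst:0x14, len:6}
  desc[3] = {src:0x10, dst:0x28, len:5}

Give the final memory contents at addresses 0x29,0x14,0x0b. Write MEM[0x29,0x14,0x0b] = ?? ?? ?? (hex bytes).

#0 dst[0x02+5] := {0xcc,0x3a,0xff,0xb5,0x9c}
#1 dst[0x05+3] := {0x4f,0xdd,0x8a}
#2 dst[0x14+6] := {0x8a,0xc5,0x8a,0xfe,0x0b,0xbf}
#3 dst[0x28+5] := {0x8a,0xcb,0x31,0xea,0x8a}
query mem[0x29]=0xcb, mem[0x14]=0x8a, mem[0x0b]=0x0b

MEM[0x29,0x14,0x0b] = cb 8a 0b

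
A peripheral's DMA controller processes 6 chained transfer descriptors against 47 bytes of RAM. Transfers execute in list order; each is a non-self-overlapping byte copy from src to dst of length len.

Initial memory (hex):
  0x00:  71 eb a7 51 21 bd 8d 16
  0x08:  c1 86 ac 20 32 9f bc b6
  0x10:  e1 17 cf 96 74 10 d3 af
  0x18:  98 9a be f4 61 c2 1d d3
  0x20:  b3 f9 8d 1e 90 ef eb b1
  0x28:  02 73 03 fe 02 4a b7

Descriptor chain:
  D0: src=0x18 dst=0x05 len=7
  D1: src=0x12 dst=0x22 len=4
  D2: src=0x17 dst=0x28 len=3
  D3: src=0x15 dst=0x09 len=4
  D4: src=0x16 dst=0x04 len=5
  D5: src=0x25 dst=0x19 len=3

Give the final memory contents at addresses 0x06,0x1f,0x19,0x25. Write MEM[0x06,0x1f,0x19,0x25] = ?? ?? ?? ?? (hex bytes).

[0] 0x18->0x05 len=7 : 98 9a be f4 61 c2 1d
[1] 0x12->0x22 len=4 : cf 96 74 10
[2] 0x17->0x28 len=3 : af 98 9a
[3] 0x15->0x09 len=4 : 10 d3 af 98
[4] 0x16->0x04 len=5 : d3 af 98 9a be
[5] 0x25->0x19 len=3 : 10 eb b1
query mem[0x06]=0x98, mem[0x1f]=0xd3, mem[0x19]=0x10, mem[0x25]=0x10

MEM[0x06,0x1f,0x19,0x25] = 98 d3 10 10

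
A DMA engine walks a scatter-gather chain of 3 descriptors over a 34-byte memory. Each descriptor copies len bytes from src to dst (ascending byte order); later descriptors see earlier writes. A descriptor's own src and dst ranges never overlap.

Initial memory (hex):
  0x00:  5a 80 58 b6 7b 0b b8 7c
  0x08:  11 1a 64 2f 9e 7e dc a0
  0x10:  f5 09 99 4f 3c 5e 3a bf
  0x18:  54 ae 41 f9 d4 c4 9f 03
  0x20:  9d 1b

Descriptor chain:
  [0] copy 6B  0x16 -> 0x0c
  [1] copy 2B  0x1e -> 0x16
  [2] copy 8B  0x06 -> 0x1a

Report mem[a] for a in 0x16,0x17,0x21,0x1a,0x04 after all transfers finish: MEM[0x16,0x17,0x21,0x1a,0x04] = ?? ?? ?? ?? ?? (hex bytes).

[0] 0x16->0x0c len=6 : 3a bf 54 ae 41 f9
[1] 0x1e->0x16 len=2 : 9f 03
[2] 0x06->0x1a len=8 : b8 7c 11 1a 64 2f 3a bf
query mem[0x16]=0x9f, mem[0x17]=0x03, mem[0x21]=0xbf, mem[0x1a]=0xb8, mem[0x04]=0x7b

MEM[0x16,0x17,0x21,0x1a,0x04] = 9f 03 bf b8 7b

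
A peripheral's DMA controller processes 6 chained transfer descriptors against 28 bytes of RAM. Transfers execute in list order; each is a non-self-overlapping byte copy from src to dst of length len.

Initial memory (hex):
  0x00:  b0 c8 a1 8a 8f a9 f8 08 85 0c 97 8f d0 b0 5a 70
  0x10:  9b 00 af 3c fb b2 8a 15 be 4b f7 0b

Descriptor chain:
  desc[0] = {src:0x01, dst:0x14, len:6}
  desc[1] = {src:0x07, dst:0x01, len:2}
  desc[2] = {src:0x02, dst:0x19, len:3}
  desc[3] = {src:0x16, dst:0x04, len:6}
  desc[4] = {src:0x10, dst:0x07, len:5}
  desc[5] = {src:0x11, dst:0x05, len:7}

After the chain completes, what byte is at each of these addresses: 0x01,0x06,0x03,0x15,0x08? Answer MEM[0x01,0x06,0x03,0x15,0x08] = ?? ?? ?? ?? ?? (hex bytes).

MEM[0x01,0x06,0x03,0x15,0x08] = 08 af 8a a1 c8

D0: mem[0x14..0x19] <- [c8 a1 8a 8f a9 f8]
D1: mem[0x01..0x02] <- [08 85]
D2: mem[0x19..0x1b] <- [85 8a 8f]
D3: mem[0x04..0x09] <- [8a 8f a9 85 8a 8f]
D4: mem[0x07..0x0b] <- [9b 00 af 3c c8]
D5: mem[0x05..0x0b] <- [00 af 3c c8 a1 8a 8f]
query mem[0x01]=0x08, mem[0x06]=0xaf, mem[0x03]=0x8a, mem[0x15]=0xa1, mem[0x08]=0xc8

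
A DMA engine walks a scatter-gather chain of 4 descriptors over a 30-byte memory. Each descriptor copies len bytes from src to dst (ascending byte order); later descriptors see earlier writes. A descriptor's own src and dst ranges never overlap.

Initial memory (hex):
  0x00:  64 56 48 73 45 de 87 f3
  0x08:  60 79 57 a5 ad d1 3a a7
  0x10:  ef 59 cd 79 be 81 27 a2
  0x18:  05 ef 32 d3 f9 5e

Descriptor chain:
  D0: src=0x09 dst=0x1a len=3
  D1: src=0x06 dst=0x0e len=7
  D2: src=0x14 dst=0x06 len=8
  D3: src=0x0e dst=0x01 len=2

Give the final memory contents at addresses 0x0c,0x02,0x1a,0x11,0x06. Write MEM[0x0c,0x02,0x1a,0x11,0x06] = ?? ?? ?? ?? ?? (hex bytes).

MEM[0x0c,0x02,0x1a,0x11,0x06] = 79 f3 79 79 ad

[0] 0x09->0x1a len=3 : 79 57 a5
[1] 0x06->0x0e len=7 : 87 f3 60 79 57 a5 ad
[2] 0x14->0x06 len=8 : ad 81 27 a2 05 ef 79 57
[3] 0x0e->0x01 len=2 : 87 f3
query mem[0x0c]=0x79, mem[0x02]=0xf3, mem[0x1a]=0x79, mem[0x11]=0x79, mem[0x06]=0xad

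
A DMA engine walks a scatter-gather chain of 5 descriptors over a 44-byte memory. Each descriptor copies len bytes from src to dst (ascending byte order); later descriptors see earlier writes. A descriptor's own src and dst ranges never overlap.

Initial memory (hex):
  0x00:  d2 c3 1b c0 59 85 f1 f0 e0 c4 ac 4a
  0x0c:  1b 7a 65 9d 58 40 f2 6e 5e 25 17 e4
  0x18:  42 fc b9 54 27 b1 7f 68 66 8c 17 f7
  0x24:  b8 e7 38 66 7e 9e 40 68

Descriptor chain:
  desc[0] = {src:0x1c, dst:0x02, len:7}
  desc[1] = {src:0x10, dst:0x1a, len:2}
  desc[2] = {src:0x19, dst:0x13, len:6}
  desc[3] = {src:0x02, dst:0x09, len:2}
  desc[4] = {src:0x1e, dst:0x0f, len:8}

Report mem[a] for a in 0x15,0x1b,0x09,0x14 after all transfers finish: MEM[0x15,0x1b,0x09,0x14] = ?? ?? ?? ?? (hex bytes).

MEM[0x15,0x1b,0x09,0x14] = b8 40 27 f7

[0] 0x1c->0x02 len=7 : 27 b1 7f 68 66 8c 17
[1] 0x10->0x1a len=2 : 58 40
[2] 0x19->0x13 len=6 : fc 58 40 27 b1 7f
[3] 0x02->0x09 len=2 : 27 b1
[4] 0x1e->0x0f len=8 : 7f 68 66 8c 17 f7 b8 e7
query mem[0x15]=0xb8, mem[0x1b]=0x40, mem[0x09]=0x27, mem[0x14]=0xf7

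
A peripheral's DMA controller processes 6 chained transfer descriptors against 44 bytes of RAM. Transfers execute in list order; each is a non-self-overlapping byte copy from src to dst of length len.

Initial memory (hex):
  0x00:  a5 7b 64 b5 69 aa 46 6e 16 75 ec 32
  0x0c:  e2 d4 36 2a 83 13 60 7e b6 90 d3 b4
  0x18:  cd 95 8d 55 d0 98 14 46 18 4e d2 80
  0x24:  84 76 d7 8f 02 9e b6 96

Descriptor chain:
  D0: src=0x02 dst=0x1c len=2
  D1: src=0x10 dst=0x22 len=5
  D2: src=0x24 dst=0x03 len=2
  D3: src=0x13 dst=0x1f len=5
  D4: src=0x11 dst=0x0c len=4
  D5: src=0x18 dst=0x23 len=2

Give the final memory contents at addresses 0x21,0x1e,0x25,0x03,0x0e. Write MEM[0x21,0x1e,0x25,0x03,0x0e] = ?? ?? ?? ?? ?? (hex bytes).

#0 dst[0x1c+2] := {0x64,0xb5}
#1 dst[0x22+5] := {0x83,0x13,0x60,0x7e,0xb6}
#2 dst[0x03+2] := {0x60,0x7e}
#3 dst[0x1f+5] := {0x7e,0xb6,0x90,0xd3,0xb4}
#4 dst[0x0c+4] := {0x13,0x60,0x7e,0xb6}
#5 dst[0x23+2] := {0xcd,0x95}
query mem[0x21]=0x90, mem[0x1e]=0x14, mem[0x25]=0x7e, mem[0x03]=0x60, mem[0x0e]=0x7e

MEM[0x21,0x1e,0x25,0x03,0x0e] = 90 14 7e 60 7e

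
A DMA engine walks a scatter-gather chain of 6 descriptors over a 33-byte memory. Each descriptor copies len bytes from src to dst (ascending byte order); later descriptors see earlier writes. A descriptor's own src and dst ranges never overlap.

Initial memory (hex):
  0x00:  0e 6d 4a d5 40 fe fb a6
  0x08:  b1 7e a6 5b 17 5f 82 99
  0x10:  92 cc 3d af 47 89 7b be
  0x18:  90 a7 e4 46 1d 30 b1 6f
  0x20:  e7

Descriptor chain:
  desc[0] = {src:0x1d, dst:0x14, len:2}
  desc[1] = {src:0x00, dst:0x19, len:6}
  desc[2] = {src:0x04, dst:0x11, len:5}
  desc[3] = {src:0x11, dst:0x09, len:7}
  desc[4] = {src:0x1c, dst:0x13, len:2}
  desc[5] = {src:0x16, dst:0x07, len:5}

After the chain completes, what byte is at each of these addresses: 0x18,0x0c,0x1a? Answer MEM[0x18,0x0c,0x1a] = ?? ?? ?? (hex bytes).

MEM[0x18,0x0c,0x1a] = 90 a6 6d

  after D0: wrote 2B at 0x14 = 30b1
  after D1: wrote 6B at 0x19 = 0e6d4ad540fe
  after D2: wrote 5B at 0x11 = 40fefba6b1
  after D3: wrote 7B at 0x09 = 40fefba6b17bbe
  after D4: wrote 2B at 0x13 = d540
  after D5: wrote 5B at 0x07 = 7bbe900e6d
query mem[0x18]=0x90, mem[0x0c]=0xa6, mem[0x1a]=0x6d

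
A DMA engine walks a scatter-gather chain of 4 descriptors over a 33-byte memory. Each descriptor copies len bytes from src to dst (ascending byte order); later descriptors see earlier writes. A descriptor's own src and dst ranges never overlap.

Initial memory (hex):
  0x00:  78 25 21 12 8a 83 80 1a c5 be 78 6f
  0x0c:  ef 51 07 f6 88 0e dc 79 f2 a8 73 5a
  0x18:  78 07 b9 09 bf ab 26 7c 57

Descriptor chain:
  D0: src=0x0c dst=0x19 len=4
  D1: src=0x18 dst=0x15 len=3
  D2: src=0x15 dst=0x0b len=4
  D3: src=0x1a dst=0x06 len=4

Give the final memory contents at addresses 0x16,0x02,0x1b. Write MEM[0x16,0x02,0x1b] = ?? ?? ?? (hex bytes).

[0] 0x0c->0x19 len=4 : ef 51 07 f6
[1] 0x18->0x15 len=3 : 78 ef 51
[2] 0x15->0x0b len=4 : 78 ef 51 78
[3] 0x1a->0x06 len=4 : 51 07 f6 ab
query mem[0x16]=0xef, mem[0x02]=0x21, mem[0x1b]=0x07

MEM[0x16,0x02,0x1b] = ef 21 07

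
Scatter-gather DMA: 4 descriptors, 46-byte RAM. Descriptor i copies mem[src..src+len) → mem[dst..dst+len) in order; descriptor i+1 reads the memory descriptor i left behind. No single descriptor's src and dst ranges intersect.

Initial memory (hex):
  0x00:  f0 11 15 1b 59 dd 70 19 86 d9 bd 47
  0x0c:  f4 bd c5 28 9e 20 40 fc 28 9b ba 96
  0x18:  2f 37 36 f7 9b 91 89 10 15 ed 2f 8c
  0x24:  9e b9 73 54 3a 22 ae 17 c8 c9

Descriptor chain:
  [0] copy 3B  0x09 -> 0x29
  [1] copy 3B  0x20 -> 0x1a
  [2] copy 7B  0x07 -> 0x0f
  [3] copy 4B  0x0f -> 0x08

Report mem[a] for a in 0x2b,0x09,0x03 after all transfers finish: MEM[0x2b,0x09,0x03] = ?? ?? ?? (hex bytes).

MEM[0x2b,0x09,0x03] = 47 86 1b

[0] 0x09->0x29 len=3 : d9 bd 47
[1] 0x20->0x1a len=3 : 15 ed 2f
[2] 0x07->0x0f len=7 : 19 86 d9 bd 47 f4 bd
[3] 0x0f->0x08 len=4 : 19 86 d9 bd
query mem[0x2b]=0x47, mem[0x09]=0x86, mem[0x03]=0x1b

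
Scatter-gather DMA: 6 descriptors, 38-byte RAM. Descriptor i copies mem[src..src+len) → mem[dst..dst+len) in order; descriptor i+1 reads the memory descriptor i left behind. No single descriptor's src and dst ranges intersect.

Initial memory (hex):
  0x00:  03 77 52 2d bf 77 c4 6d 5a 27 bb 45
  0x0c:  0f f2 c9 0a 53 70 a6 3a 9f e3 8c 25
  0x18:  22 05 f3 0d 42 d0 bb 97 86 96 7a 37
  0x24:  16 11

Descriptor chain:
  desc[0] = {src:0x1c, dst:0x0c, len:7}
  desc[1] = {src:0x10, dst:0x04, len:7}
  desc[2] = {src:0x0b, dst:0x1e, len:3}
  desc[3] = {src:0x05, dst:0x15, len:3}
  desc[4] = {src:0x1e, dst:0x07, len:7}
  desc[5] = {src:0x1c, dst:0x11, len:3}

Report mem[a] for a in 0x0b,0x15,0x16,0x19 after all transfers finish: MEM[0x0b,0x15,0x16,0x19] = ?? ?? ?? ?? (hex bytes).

MEM[0x0b,0x15,0x16,0x19] = 7a 96 7a 05

[0] 0x1c->0x0c len=7 : 42 d0 bb 97 86 96 7a
[1] 0x10->0x04 len=7 : 86 96 7a 3a 9f e3 8c
[2] 0x0b->0x1e len=3 : 45 42 d0
[3] 0x05->0x15 len=3 : 96 7a 3a
[4] 0x1e->0x07 len=7 : 45 42 d0 96 7a 37 16
[5] 0x1c->0x11 len=3 : 42 d0 45
query mem[0x0b]=0x7a, mem[0x15]=0x96, mem[0x16]=0x7a, mem[0x19]=0x05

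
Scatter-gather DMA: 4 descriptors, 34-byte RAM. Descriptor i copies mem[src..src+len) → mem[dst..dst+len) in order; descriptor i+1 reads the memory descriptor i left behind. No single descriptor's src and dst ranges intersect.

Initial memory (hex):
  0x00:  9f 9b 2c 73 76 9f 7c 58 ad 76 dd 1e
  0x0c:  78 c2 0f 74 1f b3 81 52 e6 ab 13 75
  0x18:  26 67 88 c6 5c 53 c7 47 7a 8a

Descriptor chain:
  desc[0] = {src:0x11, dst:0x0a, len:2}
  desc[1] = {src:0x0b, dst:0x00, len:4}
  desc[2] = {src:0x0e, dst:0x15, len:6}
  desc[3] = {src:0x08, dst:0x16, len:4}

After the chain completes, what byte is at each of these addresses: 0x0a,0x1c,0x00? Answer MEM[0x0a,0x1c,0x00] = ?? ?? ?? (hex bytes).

MEM[0x0a,0x1c,0x00] = b3 5c 81

D0: mem[0x0a..0x0b] <- [b3 81]
D1: mem[0x00..0x03] <- [81 78 c2 0f]
D2: mem[0x15..0x1a] <- [0f 74 1f b3 81 52]
D3: mem[0x16..0x19] <- [ad 76 b3 81]
query mem[0x0a]=0xb3, mem[0x1c]=0x5c, mem[0x00]=0x81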